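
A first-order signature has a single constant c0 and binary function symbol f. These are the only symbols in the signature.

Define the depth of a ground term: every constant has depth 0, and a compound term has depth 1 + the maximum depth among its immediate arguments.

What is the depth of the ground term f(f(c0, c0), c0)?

depth(f(c0, c0)) = 1 + max(0, 0) = 1
depth(f(f(c0, c0), c0)) = 1 + max(1, 0) = 2

2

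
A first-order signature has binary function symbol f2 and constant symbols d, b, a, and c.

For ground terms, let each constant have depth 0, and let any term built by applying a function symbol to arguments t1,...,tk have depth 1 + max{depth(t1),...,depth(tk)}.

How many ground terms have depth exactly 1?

16

Let N_k count ground terms of depth at most k. Each non-constant term of depth ≤ k is some function symbol applied to depth-≤(k−1) arguments, giving N_k = 4 + N_{k-1}^2.
N_0 = 4
N_1 = 4 + 4^2 = 20
Terms of depth exactly 1: N_1 − N_0 = 20 − 4 = 16.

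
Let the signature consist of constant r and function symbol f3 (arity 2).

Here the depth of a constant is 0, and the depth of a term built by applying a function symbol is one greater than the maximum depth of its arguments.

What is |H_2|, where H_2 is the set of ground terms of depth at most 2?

Count level by level. With function symbols f3/2, the terms of depth ≤ k are the 1 constant together with each function applied to depth-≤(k−1) tuples, so N_k = 1 + N_{k-1}^2.
N_0 = 1
N_1 = 1 + 1^2 = 2
N_2 = 1 + 2^2 = 5
Explicitly: r, f3(r, r), f3(r, f3(r, r)), f3(f3(r, r), r), f3(f3(r, r), f3(r, r)).

5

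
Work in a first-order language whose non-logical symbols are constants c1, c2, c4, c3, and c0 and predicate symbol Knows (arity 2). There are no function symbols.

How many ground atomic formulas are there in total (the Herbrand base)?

With no function symbols, the Herbrand universe is just the 5 constants.
Ground atoms per predicate: Knows: 5^2 = 25.
Herbrand base size = 25 = 25.

25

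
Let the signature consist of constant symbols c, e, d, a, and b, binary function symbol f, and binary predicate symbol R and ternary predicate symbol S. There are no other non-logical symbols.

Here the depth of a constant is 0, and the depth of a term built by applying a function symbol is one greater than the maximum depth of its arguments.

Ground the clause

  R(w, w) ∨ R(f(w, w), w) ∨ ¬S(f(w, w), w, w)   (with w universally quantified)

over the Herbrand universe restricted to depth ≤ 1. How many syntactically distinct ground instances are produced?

Ground terms of depth ≤ 1:
  Count level by level. With function symbols f/2, the terms of depth ≤ k are the 5 constants together with each function applied to depth-≤(k−1) tuples, so N_k = 5 + N_{k-1}^2.
  N_0 = 5
  N_1 = 5 + 5^2 = 30
So there are 30 ground terms available for substitution.
There is 1 variable to instantiate (w),  occurring in at least one literal, so different choices give different ground instances.
Number of ground instances = 30.

30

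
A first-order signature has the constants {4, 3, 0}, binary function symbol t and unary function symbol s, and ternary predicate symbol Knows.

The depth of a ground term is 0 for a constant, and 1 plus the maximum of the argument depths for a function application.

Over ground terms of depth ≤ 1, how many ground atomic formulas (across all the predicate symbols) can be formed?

3375

First count ground terms of depth ≤ 1.
If N_k denotes the number of depth-≤k ground terms, the 3 constants give N_0 = 3, and each function symbol of arity r contributes N_{k-1}^r new terms at level k: N_k = 3 + N_{k-1}^2 + N_{k-1}.
N_0 = 3
N_1 = 3 + 3^2 + 3 = 15
So |H| = 15.
Ground atoms are formed by filling each argument slot of a predicate with a term from H, so an r-ary predicate gives |H|^r atoms:
  Knows: 15^3 = 3375
Total ground atoms: 3375.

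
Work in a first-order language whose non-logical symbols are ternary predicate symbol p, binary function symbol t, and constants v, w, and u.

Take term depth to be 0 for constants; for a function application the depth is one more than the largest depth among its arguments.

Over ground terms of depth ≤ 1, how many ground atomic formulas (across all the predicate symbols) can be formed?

First count ground terms of depth ≤ 1.
Write N_k for the number of ground terms of depth ≤ k. A term of depth ≤ k is either a constant or a function symbol applied to arguments of depth ≤ k−1, so N_k = 3 + N_{k-1}^2.
N_0 = 3
N_1 = 3 + 3^2 = 12
Explicitly: v, w, u, t(v, v), t(v, w), t(v, u), t(w, v), t(w, w), t(w, u), t(u, v), t(u, w), t(u, u).
So |H| = 12.
Each predicate of arity r yields |H|^r ground atoms (one per choice of an r-tuple from H):
  p: 12^3 = 1728
Total ground atoms: 1728.

1728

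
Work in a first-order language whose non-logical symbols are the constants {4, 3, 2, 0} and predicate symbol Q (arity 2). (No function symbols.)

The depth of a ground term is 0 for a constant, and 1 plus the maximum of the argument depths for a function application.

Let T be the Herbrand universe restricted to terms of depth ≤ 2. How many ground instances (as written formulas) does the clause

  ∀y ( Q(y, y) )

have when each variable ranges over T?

4

Ground terms of depth ≤ 2:
  With no function symbols every ground term is a constant, so there are exactly 4 ground terms at every depth bound.
  N_0 = 4
  N_1 = 4
  N_2 = 4
So there are 4 ground terms available for substitution.
There is 1 variable to instantiate (y),  occurring in at least one literal, so different choices give different ground instances.
Number of ground instances = 4.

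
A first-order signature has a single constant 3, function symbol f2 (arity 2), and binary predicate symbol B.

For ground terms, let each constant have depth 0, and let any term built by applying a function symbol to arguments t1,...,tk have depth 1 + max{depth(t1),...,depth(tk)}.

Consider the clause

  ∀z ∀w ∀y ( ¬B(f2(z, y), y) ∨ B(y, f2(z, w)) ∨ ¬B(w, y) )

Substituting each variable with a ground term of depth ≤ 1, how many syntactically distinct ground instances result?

Ground terms of depth ≤ 1:
  Count level by level. With function symbols f2/2, the terms of depth ≤ k are the 1 constant together with each function applied to depth-≤(k−1) tuples, so N_k = 1 + N_{k-1}^2.
  N_0 = 1
  N_1 = 1 + 1^2 = 2
  Explicitly: 3, f2(3, 3).
So there are 2 ground terms available for substitution.
There are 3 variables to instantiate (z, w, y), each occurring in at least one literal, so different choices give different ground instances.
Number of ground instances = 2^3 = 8.

8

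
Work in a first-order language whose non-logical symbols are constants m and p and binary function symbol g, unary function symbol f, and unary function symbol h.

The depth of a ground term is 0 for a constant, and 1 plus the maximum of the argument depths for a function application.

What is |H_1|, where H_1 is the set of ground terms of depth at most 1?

10

Write N_k for the number of ground terms of depth ≤ k. A term of depth ≤ k is either a constant or a function symbol applied to arguments of depth ≤ k−1, so N_k = 2 + N_{k-1}^2 + N_{k-1} + N_{k-1}.
N_0 = 2
N_1 = 2 + 2^2 + 2 + 2 = 10
Explicitly: m, p, g(m, m), g(m, p), g(p, m), g(p, p), f(m), f(p), h(m), h(p).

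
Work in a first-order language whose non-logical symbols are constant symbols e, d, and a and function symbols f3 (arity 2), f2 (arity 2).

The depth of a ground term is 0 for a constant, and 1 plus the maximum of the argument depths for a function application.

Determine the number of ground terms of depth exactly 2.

Write N_k for the number of ground terms of depth ≤ k. A term of depth ≤ k is either a constant or a function symbol applied to arguments of depth ≤ k−1, so N_k = 3 + N_{k-1}^2 + N_{k-1}^2.
N_0 = 3
N_1 = 3 + 3^2 + 3^2 = 21
N_2 = 3 + 21^2 + 21^2 = 885
Terms of depth exactly 2: N_2 − N_1 = 885 − 21 = 864.

864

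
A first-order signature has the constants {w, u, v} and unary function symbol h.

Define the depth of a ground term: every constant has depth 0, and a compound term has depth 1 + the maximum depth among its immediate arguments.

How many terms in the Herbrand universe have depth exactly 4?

3

Write N_k for the number of ground terms of depth ≤ k. A term of depth ≤ k is either a constant or a function symbol applied to arguments of depth ≤ k−1, so N_k = 3 + N_{k-1}.
N_0 = 3
N_1 = 3 + 3 = 6
N_2 = 3 + 6 = 9
N_3 = 3 + 9 = 12
N_4 = 3 + 12 = 15
Terms of depth exactly 4: N_4 − N_3 = 15 − 12 = 3.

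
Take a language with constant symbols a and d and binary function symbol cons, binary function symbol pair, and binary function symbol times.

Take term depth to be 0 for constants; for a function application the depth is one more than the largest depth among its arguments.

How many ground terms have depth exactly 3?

Count level by level. With function symbols cons/2, pair/2, times/2, the terms of depth ≤ k are the 2 constants together with each function applied to depth-≤(k−1) tuples, so N_k = 2 + N_{k-1}^2 + N_{k-1}^2 + N_{k-1}^2.
N_0 = 2
N_1 = 2 + 2^2 + 2^2 + 2^2 = 14
N_2 = 2 + 14^2 + 14^2 + 14^2 = 590
N_3 = 2 + 590^2 + 590^2 + 590^2 = 1044302
Terms of depth exactly 3: N_3 − N_2 = 1044302 − 590 = 1043712.

1043712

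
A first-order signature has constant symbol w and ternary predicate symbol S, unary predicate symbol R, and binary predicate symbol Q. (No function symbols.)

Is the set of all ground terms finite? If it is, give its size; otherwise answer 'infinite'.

There are no function symbols, so the only ground term is the single constant.
The Herbrand universe is {w}, finite with 1 element.

1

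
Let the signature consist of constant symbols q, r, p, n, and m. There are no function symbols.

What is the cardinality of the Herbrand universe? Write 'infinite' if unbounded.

There are no function symbols, so every ground term is one of the 5 constants.
The Herbrand universe is {q, r, p, n, m}, which is finite with 5 elements.

5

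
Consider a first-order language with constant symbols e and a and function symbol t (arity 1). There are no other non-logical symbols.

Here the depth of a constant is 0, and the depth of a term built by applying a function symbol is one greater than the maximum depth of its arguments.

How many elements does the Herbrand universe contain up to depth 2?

6

Let N_k count ground terms of depth at most k. Each non-constant term of depth ≤ k is some function symbol applied to depth-≤(k−1) arguments, giving N_k = 2 + N_{k-1}.
N_0 = 2
N_1 = 2 + 2 = 4
N_2 = 2 + 4 = 6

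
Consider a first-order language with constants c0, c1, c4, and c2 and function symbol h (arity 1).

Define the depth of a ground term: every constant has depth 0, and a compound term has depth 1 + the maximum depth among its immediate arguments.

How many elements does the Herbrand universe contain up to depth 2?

12

Let N_k count ground terms of depth at most k. Each non-constant term of depth ≤ k is some function symbol applied to depth-≤(k−1) arguments, giving N_k = 4 + N_{k-1}.
N_0 = 4
N_1 = 4 + 4 = 8
N_2 = 4 + 8 = 12
Explicitly: c0, c1, c4, c2, h(c0), h(c1), h(c4), h(c2), h(h(c0)), h(h(c1)), h(h(c4)), h(h(c2)).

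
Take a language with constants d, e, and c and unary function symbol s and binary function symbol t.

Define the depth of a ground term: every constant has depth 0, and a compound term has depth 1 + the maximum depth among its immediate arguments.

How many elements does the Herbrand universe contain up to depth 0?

Count level by level. With function symbols s/1, t/2, the terms of depth ≤ k are the 3 constants together with each function applied to depth-≤(k−1) tuples, so N_k = 3 + N_{k-1} + N_{k-1}^2.
N_0 = 3

3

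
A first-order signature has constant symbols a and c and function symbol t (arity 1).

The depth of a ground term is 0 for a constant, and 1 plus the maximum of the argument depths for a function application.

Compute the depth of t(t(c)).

depth(t(c)) = 1 + depth(c) = 1 + 0 = 1
depth(t(t(c))) = 1 + depth(t(c)) = 1 + 1 = 2

2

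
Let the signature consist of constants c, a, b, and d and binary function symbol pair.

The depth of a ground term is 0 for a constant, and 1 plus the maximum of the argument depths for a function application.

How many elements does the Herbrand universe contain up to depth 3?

If N_k denotes the number of depth-≤k ground terms, the 4 constants give N_0 = 4, and each function symbol of arity r contributes N_{k-1}^r new terms at level k: N_k = 4 + N_{k-1}^2.
N_0 = 4
N_1 = 4 + 4^2 = 20
N_2 = 4 + 20^2 = 404
N_3 = 4 + 404^2 = 163220

163220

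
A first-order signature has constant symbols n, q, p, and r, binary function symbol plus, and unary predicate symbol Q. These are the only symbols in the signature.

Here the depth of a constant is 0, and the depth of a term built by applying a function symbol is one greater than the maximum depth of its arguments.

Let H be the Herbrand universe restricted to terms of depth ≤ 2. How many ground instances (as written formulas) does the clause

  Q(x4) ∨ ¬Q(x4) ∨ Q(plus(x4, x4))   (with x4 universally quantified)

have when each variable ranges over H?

404

Ground terms of depth ≤ 2:
  Let N_k count ground terms of depth at most k. Each non-constant term of depth ≤ k is some function symbol applied to depth-≤(k−1) arguments, giving N_k = 4 + N_{k-1}^2.
  N_0 = 4
  N_1 = 4 + 4^2 = 20
  N_2 = 4 + 20^2 = 404
So there are 404 ground terms available for substitution.
There is 1 variable to instantiate (x4),  occurring in at least one literal, so different choices give different ground instances.
Number of ground instances = 404.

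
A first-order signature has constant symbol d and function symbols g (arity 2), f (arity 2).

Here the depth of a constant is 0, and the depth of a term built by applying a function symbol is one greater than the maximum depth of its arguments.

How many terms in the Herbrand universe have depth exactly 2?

16

Count level by level. With function symbols g/2, f/2, the terms of depth ≤ k are the 1 constant together with each function applied to depth-≤(k−1) tuples, so N_k = 1 + N_{k-1}^2 + N_{k-1}^2.
N_0 = 1
N_1 = 1 + 1^2 + 1^2 = 3
N_2 = 1 + 3^2 + 3^2 = 19
Terms of depth exactly 2: N_2 − N_1 = 19 − 3 = 16.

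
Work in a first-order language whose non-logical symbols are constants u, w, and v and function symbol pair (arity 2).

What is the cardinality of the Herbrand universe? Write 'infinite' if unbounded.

The signature has at least one function symbol (pair, arity 2) and at least one constant (u).
Iterating pair gives infinitely many distinct ground terms: u, pair(u, u), pair(pair(u, u), pair(u, u)), ...
So the Herbrand universe is infinite.

infinite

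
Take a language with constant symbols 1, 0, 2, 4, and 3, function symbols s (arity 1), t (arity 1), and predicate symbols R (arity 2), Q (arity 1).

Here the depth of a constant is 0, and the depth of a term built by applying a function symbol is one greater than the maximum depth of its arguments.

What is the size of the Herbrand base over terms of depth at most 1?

First count ground terms of depth ≤ 1.
Let N_k count ground terms of depth at most k. Each non-constant term of depth ≤ k is some function symbol applied to depth-≤(k−1) arguments, giving N_k = 5 + N_{k-1} + N_{k-1}.
N_0 = 5
N_1 = 5 + 5 + 5 = 15
So |H| = 15.
For each predicate symbol, the number of ground atoms is |H| raised to its arity; summing:
  R: 15^2 = 225;  Q: 15
Total ground atoms: 225 + 15 = 240.

240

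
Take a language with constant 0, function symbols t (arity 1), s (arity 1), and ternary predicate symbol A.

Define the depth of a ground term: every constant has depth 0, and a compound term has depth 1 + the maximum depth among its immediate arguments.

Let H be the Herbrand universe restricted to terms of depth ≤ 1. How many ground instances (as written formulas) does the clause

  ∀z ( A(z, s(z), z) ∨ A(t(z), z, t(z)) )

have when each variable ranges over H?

Ground terms of depth ≤ 1:
  Let N_k count ground terms of depth at most k. Each non-constant term of depth ≤ k is some function symbol applied to depth-≤(k−1) arguments, giving N_k = 1 + N_{k-1} + N_{k-1}.
  N_0 = 1
  N_1 = 1 + 1 + 1 = 3
So there are 3 ground terms available for substitution.
There is 1 variable to instantiate (z),  occurring in at least one literal, so different choices give different ground instances.
Number of ground instances = 3.

3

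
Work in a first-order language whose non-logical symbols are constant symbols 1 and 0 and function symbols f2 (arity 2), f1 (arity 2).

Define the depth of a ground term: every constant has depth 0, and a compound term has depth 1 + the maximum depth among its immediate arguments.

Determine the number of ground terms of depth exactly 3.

Let N_k count ground terms of depth at most k. Each non-constant term of depth ≤ k is some function symbol applied to depth-≤(k−1) arguments, giving N_k = 2 + N_{k-1}^2 + N_{k-1}^2.
N_0 = 2
N_1 = 2 + 2^2 + 2^2 = 10
N_2 = 2 + 10^2 + 10^2 = 202
N_3 = 2 + 202^2 + 202^2 = 81610
Terms of depth exactly 3: N_3 − N_2 = 81610 − 202 = 81408.

81408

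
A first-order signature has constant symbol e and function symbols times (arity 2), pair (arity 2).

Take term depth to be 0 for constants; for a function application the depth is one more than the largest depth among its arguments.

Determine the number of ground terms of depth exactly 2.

If N_k denotes the number of depth-≤k ground terms, the 1 constant gives N_0 = 1, and each function symbol of arity r contributes N_{k-1}^r new terms at level k: N_k = 1 + N_{k-1}^2 + N_{k-1}^2.
N_0 = 1
N_1 = 1 + 1^2 + 1^2 = 3
N_2 = 1 + 3^2 + 3^2 = 19
Terms of depth exactly 2: N_2 − N_1 = 19 − 3 = 16.

16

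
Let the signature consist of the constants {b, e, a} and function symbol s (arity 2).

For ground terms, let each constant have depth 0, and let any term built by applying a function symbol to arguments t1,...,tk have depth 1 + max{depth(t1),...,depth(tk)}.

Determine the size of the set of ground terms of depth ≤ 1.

12

Let N_k = |{terms of depth ≤ k}|. Then N_0 = 3 and N_k = 3 + N_{k-1}^2 for k ≥ 1 (one summand per function symbol, arity giving the exponent).
N_0 = 3
N_1 = 3 + 3^2 = 12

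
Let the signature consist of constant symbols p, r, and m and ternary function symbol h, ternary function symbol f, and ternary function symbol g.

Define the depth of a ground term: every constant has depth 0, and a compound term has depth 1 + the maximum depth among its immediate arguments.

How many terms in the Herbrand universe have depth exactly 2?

1778031

Let N_k = |{terms of depth ≤ k}|. Then N_0 = 3 and N_k = 3 + N_{k-1}^3 + N_{k-1}^3 + N_{k-1}^3 for k ≥ 1 (one summand per function symbol, arity giving the exponent).
N_0 = 3
N_1 = 3 + 3^3 + 3^3 + 3^3 = 84
N_2 = 3 + 84^3 + 84^3 + 84^3 = 1778115
Terms of depth exactly 2: N_2 − N_1 = 1778115 − 84 = 1778031.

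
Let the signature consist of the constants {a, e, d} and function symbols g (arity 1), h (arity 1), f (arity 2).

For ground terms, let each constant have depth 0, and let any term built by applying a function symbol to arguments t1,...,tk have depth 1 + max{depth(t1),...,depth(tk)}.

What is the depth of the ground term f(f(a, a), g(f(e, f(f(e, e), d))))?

5

depth(f(a, a)) = 1 + max(0, 0) = 1
depth(f(e, e)) = 1 + max(0, 0) = 1
depth(f(f(e, e), d)) = 1 + max(1, 0) = 2
depth(f(e, f(f(e, e), d))) = 1 + max(0, 2) = 3
depth(g(f(e, f(f(e, e), d)))) = 1 + depth(f(e, f(f(e, e), d))) = 1 + 3 = 4
depth(f(f(a, a), g(f(e, f(f(e, e), d))))) = 1 + max(1, 4) = 5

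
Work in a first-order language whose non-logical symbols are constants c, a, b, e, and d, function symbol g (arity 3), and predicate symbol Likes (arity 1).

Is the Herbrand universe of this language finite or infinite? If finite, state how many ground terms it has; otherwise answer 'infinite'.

infinite

The signature has at least one function symbol (g, arity 3) and at least one constant (c).
Iterating g gives infinitely many distinct ground terms: c, g(c, c, c), g(g(c, c, c), g(c, c, c), g(c, c, c)), ...
So the Herbrand universe is infinite.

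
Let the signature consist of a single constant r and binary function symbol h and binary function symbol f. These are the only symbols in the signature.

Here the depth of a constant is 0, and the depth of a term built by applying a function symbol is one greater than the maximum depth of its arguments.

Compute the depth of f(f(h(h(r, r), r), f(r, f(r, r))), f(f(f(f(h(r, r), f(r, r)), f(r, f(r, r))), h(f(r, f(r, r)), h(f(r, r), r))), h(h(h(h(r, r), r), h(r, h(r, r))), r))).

6

depth(h(r, r)) = 1 + max(0, 0) = 1
depth(h(h(r, r), r)) = 1 + max(1, 0) = 2
depth(f(r, r)) = 1 + max(0, 0) = 1
depth(f(r, f(r, r))) = 1 + max(0, 1) = 2
depth(f(h(h(r, r), r), f(r, f(r, r)))) = 1 + max(2, 2) = 3
depth(f(h(r, r), f(r, r))) = 1 + max(1, 1) = 2
depth(f(f(h(r, r), f(r, r)), f(r, f(r, r)))) = 1 + max(2, 2) = 3
depth(h(f(r, r), r)) = 1 + max(1, 0) = 2
depth(h(f(r, f(r, r)), h(f(r, r), r))) = 1 + max(2, 2) = 3
depth(f(f(f(h(r, r), f(r, r)), f(r, f(r, r))), h(f(r, f(r, r)), h(f(r, r), r)))) = 1 + max(3, 3) = 4
depth(h(r, h(r, r))) = 1 + max(0, 1) = 2
depth(h(h(h(r, r), r), h(r, h(r, r)))) = 1 + max(2, 2) = 3
depth(h(h(h(h(r, r), r), h(r, h(r, r))), r)) = 1 + max(3, 0) = 4
depth(f(f(f(f(h(r, r), f(r, r)), f(r, f(r, r))), h(f(r, f(r, r)), h(f(r, r), r))), h(h(h(h(r, r), r), h(r, h(r, r))), r))) = 1 + max(4, 4) = 5
depth(f(f(h(h(r, r), r), f(r, f(r, r))), f(f(f(f(h(r, r), f(r, r)), f(r, f(r, r))), h(f(r, f(r, r)), h(f(r, r), r))), h(h(h(h(r, r), r), h(r, h(r, r))), r)))) = 1 + max(3, 5) = 6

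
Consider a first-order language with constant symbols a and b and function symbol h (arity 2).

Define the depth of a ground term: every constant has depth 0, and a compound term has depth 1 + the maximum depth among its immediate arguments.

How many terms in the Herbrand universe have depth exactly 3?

1408

Let N_k = |{terms of depth ≤ k}|. Then N_0 = 2 and N_k = 2 + N_{k-1}^2 for k ≥ 1 (one summand per function symbol, arity giving the exponent).
N_0 = 2
N_1 = 2 + 2^2 = 6
N_2 = 2 + 6^2 = 38
N_3 = 2 + 38^2 = 1446
Terms of depth exactly 3: N_3 − N_2 = 1446 − 38 = 1408.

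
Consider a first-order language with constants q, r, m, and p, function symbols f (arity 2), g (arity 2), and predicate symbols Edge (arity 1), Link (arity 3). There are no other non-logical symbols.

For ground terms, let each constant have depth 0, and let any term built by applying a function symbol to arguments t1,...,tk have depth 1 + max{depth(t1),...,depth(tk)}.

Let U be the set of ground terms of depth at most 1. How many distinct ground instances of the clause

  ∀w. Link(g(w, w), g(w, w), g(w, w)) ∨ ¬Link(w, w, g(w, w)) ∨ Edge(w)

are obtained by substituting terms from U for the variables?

36

Ground terms of depth ≤ 1:
  Count level by level. With function symbols f/2, g/2, the terms of depth ≤ k are the 4 constants together with each function applied to depth-≤(k−1) tuples, so N_k = 4 + N_{k-1}^2 + N_{k-1}^2.
  N_0 = 4
  N_1 = 4 + 4^2 + 4^2 = 36
So there are 36 ground terms available for substitution.
The clause has 1 distinct variable (w), which appears in the body. In the free term algebra distinct substitutions yield syntactically distinct ground instances.
Number of ground instances = 36.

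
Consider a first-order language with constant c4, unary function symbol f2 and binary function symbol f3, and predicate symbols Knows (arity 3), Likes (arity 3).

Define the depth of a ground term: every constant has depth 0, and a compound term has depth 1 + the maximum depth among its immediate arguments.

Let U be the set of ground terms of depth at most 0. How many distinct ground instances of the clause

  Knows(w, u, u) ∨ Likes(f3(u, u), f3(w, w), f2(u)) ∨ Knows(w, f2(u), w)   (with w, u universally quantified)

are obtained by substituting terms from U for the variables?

Ground terms of depth ≤ 0:
  If N_k denotes the number of depth-≤k ground terms, the 1 constant gives N_0 = 1, and each function symbol of arity r contributes N_{k-1}^r new terms at level k: N_k = 1 + N_{k-1} + N_{k-1}^2.
  N_0 = 1
  Explicitly: c4.
So there is exactly 1 ground term available for substitution.
The body mentions every one of the 2 quantified variables; since ground terms form a free algebra, no two substitutions collapse to the same formula.
Number of ground instances = 1^2 = 1.

1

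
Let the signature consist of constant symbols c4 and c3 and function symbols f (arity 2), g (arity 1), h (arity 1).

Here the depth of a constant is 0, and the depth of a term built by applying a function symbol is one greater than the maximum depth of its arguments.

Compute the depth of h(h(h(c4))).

3

depth(h(c4)) = 1 + depth(c4) = 1 + 0 = 1
depth(h(h(c4))) = 1 + depth(h(c4)) = 1 + 1 = 2
depth(h(h(h(c4)))) = 1 + depth(h(h(c4))) = 1 + 2 = 3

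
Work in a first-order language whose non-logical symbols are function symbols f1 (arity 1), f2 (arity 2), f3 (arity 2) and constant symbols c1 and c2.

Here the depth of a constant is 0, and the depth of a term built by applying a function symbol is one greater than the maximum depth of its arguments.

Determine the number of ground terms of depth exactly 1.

10

If N_k denotes the number of depth-≤k ground terms, the 2 constants give N_0 = 2, and each function symbol of arity r contributes N_{k-1}^r new terms at level k: N_k = 2 + N_{k-1} + N_{k-1}^2 + N_{k-1}^2.
N_0 = 2
N_1 = 2 + 2 + 2^2 + 2^2 = 12
Terms of depth exactly 1: N_1 − N_0 = 12 − 2 = 10.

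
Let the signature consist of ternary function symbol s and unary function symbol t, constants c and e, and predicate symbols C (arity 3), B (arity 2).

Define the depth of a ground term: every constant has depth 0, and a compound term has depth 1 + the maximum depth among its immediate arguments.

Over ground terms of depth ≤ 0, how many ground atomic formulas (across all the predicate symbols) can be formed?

12

First count ground terms of depth ≤ 0.
Write N_k for the number of ground terms of depth ≤ k. A term of depth ≤ k is either a constant or a function symbol applied to arguments of depth ≤ k−1, so N_k = 2 + N_{k-1}^3 + N_{k-1}.
N_0 = 2
So |H| = 2.
For each predicate symbol, the number of ground atoms is |H| raised to its arity; summing:
  C: 2^3 = 8;  B: 2^2 = 4
Total ground atoms: 8 + 4 = 12.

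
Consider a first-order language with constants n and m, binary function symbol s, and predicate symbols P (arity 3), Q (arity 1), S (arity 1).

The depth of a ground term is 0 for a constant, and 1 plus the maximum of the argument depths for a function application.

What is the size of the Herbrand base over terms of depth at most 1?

First count ground terms of depth ≤ 1.
Write N_k for the number of ground terms of depth ≤ k. A term of depth ≤ k is either a constant or a function symbol applied to arguments of depth ≤ k−1, so N_k = 2 + N_{k-1}^2.
N_0 = 2
N_1 = 2 + 2^2 = 6
Explicitly: n, m, s(n, n), s(n, m), s(m, n), s(m, m).
So |H| = 6.
Each predicate of arity r yields |H|^r ground atoms (one per choice of an r-tuple from H):
  P: 6^3 = 216;  Q: 6;  S: 6
Total ground atoms: 216 + 6 + 6 = 228.

228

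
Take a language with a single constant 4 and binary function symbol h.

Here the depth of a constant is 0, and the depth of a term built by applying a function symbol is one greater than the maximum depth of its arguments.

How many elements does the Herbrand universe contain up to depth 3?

Write N_k for the number of ground terms of depth ≤ k. A term of depth ≤ k is either a constant or a function symbol applied to arguments of depth ≤ k−1, so N_k = 1 + N_{k-1}^2.
N_0 = 1
N_1 = 1 + 1^2 = 2
N_2 = 1 + 2^2 = 5
N_3 = 1 + 5^2 = 26

26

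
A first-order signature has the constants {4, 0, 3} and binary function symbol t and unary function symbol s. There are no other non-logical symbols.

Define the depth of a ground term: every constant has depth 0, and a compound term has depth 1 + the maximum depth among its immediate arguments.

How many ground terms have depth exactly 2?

228

Write N_k for the number of ground terms of depth ≤ k. A term of depth ≤ k is either a constant or a function symbol applied to arguments of depth ≤ k−1, so N_k = 3 + N_{k-1}^2 + N_{k-1}.
N_0 = 3
N_1 = 3 + 3^2 + 3 = 15
N_2 = 3 + 15^2 + 15 = 243
Terms of depth exactly 2: N_2 − N_1 = 243 − 15 = 228.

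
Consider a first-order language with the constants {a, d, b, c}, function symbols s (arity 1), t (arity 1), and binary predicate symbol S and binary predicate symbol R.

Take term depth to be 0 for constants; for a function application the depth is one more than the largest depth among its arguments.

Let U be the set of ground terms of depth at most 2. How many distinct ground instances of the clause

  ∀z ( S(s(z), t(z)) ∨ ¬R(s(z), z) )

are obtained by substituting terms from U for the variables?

28

Ground terms of depth ≤ 2:
  Let N_k count ground terms of depth at most k. Each non-constant term of depth ≤ k is some function symbol applied to depth-≤(k−1) arguments, giving N_k = 4 + N_{k-1} + N_{k-1}.
  N_0 = 4
  N_1 = 4 + 4 + 4 = 12
  N_2 = 4 + 12 + 12 = 28
So there are 28 ground terms available for substitution.
The body mentions the single quantified variable z; since ground terms form a free algebra, no two substitutions collapse to the same formula.
Number of ground instances = 28.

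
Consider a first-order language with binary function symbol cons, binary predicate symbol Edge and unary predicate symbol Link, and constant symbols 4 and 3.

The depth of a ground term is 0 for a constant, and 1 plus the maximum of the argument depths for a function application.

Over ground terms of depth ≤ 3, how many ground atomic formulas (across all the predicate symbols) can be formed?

2092362

First count ground terms of depth ≤ 3.
Let N_k = |{terms of depth ≤ k}|. Then N_0 = 2 and N_k = 2 + N_{k-1}^2 for k ≥ 1 (one summand per function symbol, arity giving the exponent).
N_0 = 2
N_1 = 2 + 2^2 = 6
N_2 = 2 + 6^2 = 38
N_3 = 2 + 38^2 = 1446
So |H| = 1446.
Ground atoms are formed by filling each argument slot of a predicate with a term from H, so an r-ary predicate gives |H|^r atoms:
  Edge: 1446^2 = 2090916;  Link: 1446
Total ground atoms: 2090916 + 1446 = 2092362.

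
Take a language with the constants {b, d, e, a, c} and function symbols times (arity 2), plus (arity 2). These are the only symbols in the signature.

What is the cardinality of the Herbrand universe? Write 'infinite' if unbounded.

The signature has at least one function symbol (times, arity 2) and at least one constant (b).
Iterating times gives infinitely many distinct ground terms: b, times(b, b), times(times(b, b), times(b, b)), ...
So the Herbrand universe is infinite.

infinite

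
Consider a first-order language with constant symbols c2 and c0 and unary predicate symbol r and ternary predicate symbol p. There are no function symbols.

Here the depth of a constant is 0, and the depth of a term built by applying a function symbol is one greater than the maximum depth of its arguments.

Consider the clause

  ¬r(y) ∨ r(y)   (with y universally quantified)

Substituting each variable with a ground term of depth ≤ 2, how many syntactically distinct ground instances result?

2

Ground terms of depth ≤ 2:
  With no function symbols every ground term is a constant, so there are exactly 2 ground terms at every depth bound.
  N_0 = 2
  N_1 = 2
  N_2 = 2
So there are 2 ground terms available for substitution.
The clause has 1 distinct variable (y), which appears in the body. In the free term algebra distinct substitutions yield syntactically distinct ground instances.
Number of ground instances = 2.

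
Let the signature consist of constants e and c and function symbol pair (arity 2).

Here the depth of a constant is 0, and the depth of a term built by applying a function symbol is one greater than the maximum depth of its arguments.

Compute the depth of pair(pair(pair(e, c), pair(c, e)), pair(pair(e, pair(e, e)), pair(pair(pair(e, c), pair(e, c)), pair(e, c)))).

depth(pair(e, c)) = 1 + max(0, 0) = 1
depth(pair(c, e)) = 1 + max(0, 0) = 1
depth(pair(pair(e, c), pair(c, e))) = 1 + max(1, 1) = 2
depth(pair(e, e)) = 1 + max(0, 0) = 1
depth(pair(e, pair(e, e))) = 1 + max(0, 1) = 2
depth(pair(pair(e, c), pair(e, c))) = 1 + max(1, 1) = 2
depth(pair(pair(pair(e, c), pair(e, c)), pair(e, c))) = 1 + max(2, 1) = 3
depth(pair(pair(e, pair(e, e)), pair(pair(pair(e, c), pair(e, c)), pair(e, c)))) = 1 + max(2, 3) = 4
depth(pair(pair(pair(e, c), pair(c, e)), pair(pair(e, pair(e, e)), pair(pair(pair(e, c), pair(e, c)), pair(e, c))))) = 1 + max(2, 4) = 5

5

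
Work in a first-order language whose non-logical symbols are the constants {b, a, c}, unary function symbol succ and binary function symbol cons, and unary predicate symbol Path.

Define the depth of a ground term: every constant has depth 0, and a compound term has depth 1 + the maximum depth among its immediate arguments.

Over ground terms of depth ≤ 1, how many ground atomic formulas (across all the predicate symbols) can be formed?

First count ground terms of depth ≤ 1.
Count level by level. With function symbols succ/1, cons/2, the terms of depth ≤ k are the 3 constants together with each function applied to depth-≤(k−1) tuples, so N_k = 3 + N_{k-1} + N_{k-1}^2.
N_0 = 3
N_1 = 3 + 3 + 3^2 = 15
So |H| = 15.
Each predicate of arity r yields |H|^r ground atoms (one per choice of an r-tuple from H):
  Path: 15
Total ground atoms: 15.

15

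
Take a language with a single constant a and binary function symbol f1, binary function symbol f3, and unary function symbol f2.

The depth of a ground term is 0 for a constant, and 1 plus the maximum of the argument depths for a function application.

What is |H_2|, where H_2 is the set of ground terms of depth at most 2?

37

Write N_k for the number of ground terms of depth ≤ k. A term of depth ≤ k is either a constant or a function symbol applied to arguments of depth ≤ k−1, so N_k = 1 + N_{k-1}^2 + N_{k-1}^2 + N_{k-1}.
N_0 = 1
N_1 = 1 + 1^2 + 1^2 + 1 = 4
N_2 = 1 + 4^2 + 4^2 + 4 = 37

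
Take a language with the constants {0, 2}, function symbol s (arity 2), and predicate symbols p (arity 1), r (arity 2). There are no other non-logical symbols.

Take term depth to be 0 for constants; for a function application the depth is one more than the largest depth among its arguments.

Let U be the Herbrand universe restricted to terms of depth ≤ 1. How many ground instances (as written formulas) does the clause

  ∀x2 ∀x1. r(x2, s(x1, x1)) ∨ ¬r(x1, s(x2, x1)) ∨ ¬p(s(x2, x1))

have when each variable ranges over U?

Ground terms of depth ≤ 1:
  Write N_k for the number of ground terms of depth ≤ k. A term of depth ≤ k is either a constant or a function symbol applied to arguments of depth ≤ k−1, so N_k = 2 + N_{k-1}^2.
  N_0 = 2
  N_1 = 2 + 2^2 = 6
So there are 6 ground terms available for substitution.
The body mentions every one of the 2 quantified variables; since ground terms form a free algebra, no two substitutions collapse to the same formula.
Number of ground instances = 6^2 = 36.

36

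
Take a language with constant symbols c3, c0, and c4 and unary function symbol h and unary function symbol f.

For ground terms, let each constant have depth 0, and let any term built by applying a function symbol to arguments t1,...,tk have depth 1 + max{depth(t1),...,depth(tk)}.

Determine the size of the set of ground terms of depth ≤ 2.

Write N_k for the number of ground terms of depth ≤ k. A term of depth ≤ k is either a constant or a function symbol applied to arguments of depth ≤ k−1, so N_k = 3 + N_{k-1} + N_{k-1}.
N_0 = 3
N_1 = 3 + 3 + 3 = 9
N_2 = 3 + 9 + 9 = 21

21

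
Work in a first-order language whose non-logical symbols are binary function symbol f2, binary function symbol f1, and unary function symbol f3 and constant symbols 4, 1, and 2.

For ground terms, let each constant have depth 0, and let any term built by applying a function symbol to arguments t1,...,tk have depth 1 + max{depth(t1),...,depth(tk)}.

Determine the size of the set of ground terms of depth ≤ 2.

Let N_k = |{terms of depth ≤ k}|. Then N_0 = 3 and N_k = 3 + N_{k-1}^2 + N_{k-1}^2 + N_{k-1} for k ≥ 1 (one summand per function symbol, arity giving the exponent).
N_0 = 3
N_1 = 3 + 3^2 + 3^2 + 3 = 24
N_2 = 3 + 24^2 + 24^2 + 24 = 1179

1179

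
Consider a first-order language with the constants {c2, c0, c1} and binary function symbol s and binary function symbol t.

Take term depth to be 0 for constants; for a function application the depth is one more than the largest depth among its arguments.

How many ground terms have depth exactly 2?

Write N_k for the number of ground terms of depth ≤ k. A term of depth ≤ k is either a constant or a function symbol applied to arguments of depth ≤ k−1, so N_k = 3 + N_{k-1}^2 + N_{k-1}^2.
N_0 = 3
N_1 = 3 + 3^2 + 3^2 = 21
N_2 = 3 + 21^2 + 21^2 = 885
Terms of depth exactly 2: N_2 − N_1 = 885 − 21 = 864.

864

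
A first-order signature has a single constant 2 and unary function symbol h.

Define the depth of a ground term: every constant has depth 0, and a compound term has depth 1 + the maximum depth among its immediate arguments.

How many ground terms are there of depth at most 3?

If N_k denotes the number of depth-≤k ground terms, the 1 constant gives N_0 = 1, and each function symbol of arity r contributes N_{k-1}^r new terms at level k: N_k = 1 + N_{k-1}.
N_0 = 1
N_1 = 1 + 1 = 2
N_2 = 1 + 2 = 3
N_3 = 1 + 3 = 4
Explicitly: 2, h(2), h(h(2)), h(h(h(2))).

4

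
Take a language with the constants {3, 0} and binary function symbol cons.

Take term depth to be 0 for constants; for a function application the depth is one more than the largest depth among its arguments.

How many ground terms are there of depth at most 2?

38

Let N_k = |{terms of depth ≤ k}|. Then N_0 = 2 and N_k = 2 + N_{k-1}^2 for k ≥ 1 (one summand per function symbol, arity giving the exponent).
N_0 = 2
N_1 = 2 + 2^2 = 6
N_2 = 2 + 6^2 = 38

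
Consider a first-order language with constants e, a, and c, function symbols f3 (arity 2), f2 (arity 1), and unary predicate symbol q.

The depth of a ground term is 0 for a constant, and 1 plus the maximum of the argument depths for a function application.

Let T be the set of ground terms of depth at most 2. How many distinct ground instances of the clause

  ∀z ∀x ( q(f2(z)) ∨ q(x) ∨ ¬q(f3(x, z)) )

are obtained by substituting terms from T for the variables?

59049

Ground terms of depth ≤ 2:
  If N_k denotes the number of depth-≤k ground terms, the 3 constants give N_0 = 3, and each function symbol of arity r contributes N_{k-1}^r new terms at level k: N_k = 3 + N_{k-1}^2 + N_{k-1}.
  N_0 = 3
  N_1 = 3 + 3^2 + 3 = 15
  N_2 = 3 + 15^2 + 15 = 243
So there are 243 ground terms available for substitution.
The body mentions every one of the 2 quantified variables; since ground terms form a free algebra, no two substitutions collapse to the same formula.
Number of ground instances = 243^2 = 59049.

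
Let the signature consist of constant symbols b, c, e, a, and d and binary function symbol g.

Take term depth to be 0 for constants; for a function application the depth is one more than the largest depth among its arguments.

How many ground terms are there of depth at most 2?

If N_k denotes the number of depth-≤k ground terms, the 5 constants give N_0 = 5, and each function symbol of arity r contributes N_{k-1}^r new terms at level k: N_k = 5 + N_{k-1}^2.
N_0 = 5
N_1 = 5 + 5^2 = 30
N_2 = 5 + 30^2 = 905

905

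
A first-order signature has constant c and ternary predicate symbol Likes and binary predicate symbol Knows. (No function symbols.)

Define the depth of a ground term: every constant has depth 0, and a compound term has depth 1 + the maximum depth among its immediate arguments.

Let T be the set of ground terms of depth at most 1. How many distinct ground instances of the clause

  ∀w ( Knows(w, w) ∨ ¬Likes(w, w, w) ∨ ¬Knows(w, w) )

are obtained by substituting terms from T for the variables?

1

Ground terms of depth ≤ 1:
  With no function symbols every ground term is a constant, so there is exactly 1 ground term at every depth bound.
  N_0 = 1
  N_1 = 1
So there is exactly 1 ground term available for substitution.
There is 1 variable to instantiate (w),  occurring in at least one literal, so different choices give different ground instances.
Number of ground instances = 1.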